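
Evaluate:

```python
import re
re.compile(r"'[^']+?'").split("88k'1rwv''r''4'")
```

['88k', '', '', '']

Splitting on the pattern gives 4 pieces.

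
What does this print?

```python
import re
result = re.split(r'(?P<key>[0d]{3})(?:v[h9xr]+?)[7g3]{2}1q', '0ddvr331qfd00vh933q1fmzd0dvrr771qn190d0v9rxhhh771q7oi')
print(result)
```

['', '0dd', 'fd00vh933q1fmz', 'd0d', 'n19', '0d0', '7oi']

Pattern: exactly 3 of one of [0d] (captured as 'key'); then a literal 'v', then one or more of one of [h9xr] (lazy) (non-capturing group); then exactly 2 of one of [7g3], then the literal '1q'.
Matches to split on: at [0:9] → '0ddvr331q'; at [23:33] → 'd0dvrr771q'; at [36:50] → '0d0v9rxhhh771q'.
`re.split` interleaves the captured-group text with the surrounding fragments.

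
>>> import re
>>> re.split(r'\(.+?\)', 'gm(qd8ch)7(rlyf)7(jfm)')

['gm', '7', '7', '']

With the lazy modifier that quantifier settles for the fewest repetitions that let the rest of the pattern succeed (the atoms after it are unaffected and can still be greedy).
Matches to split on: at [2:9] → '(qd8ch)'; at [10:16] → '(rlyf)'; at [17:22] → '(jfm)'.
`split` removes every match and returns the 4 fragments in between.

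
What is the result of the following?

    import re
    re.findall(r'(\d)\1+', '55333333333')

A backreference is literal: `\1` must see the identical characters the first group matched.
Matches: at [0:2] match '55', group 1 = '5'; at [2:11] match '333333333', group 1 = '3'.
`findall` collects group 1 from each match (2 total).

['5', '3']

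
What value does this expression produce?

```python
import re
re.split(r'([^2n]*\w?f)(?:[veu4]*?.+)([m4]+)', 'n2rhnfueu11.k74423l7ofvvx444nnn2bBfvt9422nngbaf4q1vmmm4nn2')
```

['n2', 'rhnf', '4', 'nn2']

With a capturing group present, the delimiter's captured portion is kept in the result list.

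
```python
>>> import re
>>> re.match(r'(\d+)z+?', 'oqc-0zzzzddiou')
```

None

This matches one or more of a digit (captured); then one or more of a literal 'z' (lazy).
With `match`, the pattern is implicitly anchored at the beginning.
Here position 0 doesn't satisfy it, so the call returns None.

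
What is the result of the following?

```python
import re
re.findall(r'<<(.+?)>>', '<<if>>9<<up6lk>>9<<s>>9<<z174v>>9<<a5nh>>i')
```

A non-greedy quantifier consumes as few characters as it can — just enough that the remainder of the pattern still matches from where it stops; whatever follows it matches normally.
Because there's exactly one group, `findall` drops the full match and keeps group 1 from each hit.

['if', 'up6lk', 's', 'z174v', 'a5nh']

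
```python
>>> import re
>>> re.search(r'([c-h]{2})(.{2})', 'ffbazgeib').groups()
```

The match spans [0:4] → 'ffba'.
Captured: group 1 = 'ff', group 2 = 'ba'.

('ff', 'ba')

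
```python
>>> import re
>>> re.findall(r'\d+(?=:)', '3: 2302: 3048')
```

['3', '2302']

The `(?=…)`/`(?<=…)` assertion just peeks at neighbouring text; it doesn't advance the match position.
Matches: at [0:1] → '3'; at [3:7] → '2302'.
`findall` yields the raw match text (2 of them) because the pattern has no groups.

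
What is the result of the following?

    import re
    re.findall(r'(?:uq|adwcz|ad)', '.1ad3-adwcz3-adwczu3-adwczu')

['ad', 'adwcz', 'adwcz', 'adwcz']

The regex engine tests alternatives in the order written; an earlier branch that matches wins even if a later one would match more.
Since nothing is captured, `findall` lists the 4 matched substrings directly.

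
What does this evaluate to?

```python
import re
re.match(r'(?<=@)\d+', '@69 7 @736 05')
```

None

`match` is anchored at position 0; if the pattern doesn't fit there, it returns None.
Here the pattern fails at index 0, so the call returns None.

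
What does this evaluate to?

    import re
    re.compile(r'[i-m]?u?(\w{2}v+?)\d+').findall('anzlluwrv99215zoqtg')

['wrv']

Pattern: optionally a character in [i-m], then optionally the literal 'u'; then exactly 2 of a word character, then one or more of a literal 'v' (lazy) (captured); then one or more of a digit.
Scanning left to right: at [4:14] match 'luwrv99215', group 1 = 'wrv'.
`findall` collects group 1 from the one match (1 total).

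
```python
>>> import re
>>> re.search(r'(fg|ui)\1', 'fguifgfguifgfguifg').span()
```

After group 1 captures some text, `\1` only succeeds where that same text appears again.
Unlike `match`, `search` isn't anchored — it looks for the pattern anywhere in the string.
The match spans [4:8] → 'fgfg'.
Captured: group 1 = 'fg'.

(4, 8)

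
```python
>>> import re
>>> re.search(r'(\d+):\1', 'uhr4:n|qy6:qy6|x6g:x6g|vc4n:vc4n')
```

`\1` has to match the exact text group 1 already captured.
Here nothing in the string fits, so the call returns None.

None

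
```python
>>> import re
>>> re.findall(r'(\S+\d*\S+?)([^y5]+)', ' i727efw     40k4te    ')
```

[('i727efw', '     40k4te    ')]

With 2 capturing groups, `findall` returns a 2-tuple per match.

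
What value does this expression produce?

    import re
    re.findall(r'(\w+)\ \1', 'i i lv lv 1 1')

['i', 'lv', '1']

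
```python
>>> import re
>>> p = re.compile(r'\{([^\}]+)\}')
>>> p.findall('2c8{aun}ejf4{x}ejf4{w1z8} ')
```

Walking the string: at [3:8] match '{aun}', group 1 = 'aun'; at [12:15] match '{x}', group 1 = 'x'; at [19:25] match '{w1z8}', group 1 = 'w1z8'.
One capturing group, so `findall` returns just the captured substring from each match — 3 in all.

['aun', 'x', 'w1z8']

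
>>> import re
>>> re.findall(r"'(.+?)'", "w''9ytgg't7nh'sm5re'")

["'9ytgg", 'sm5re']

One capturing group, so `findall` returns just the captured substring from each match — 2 in all.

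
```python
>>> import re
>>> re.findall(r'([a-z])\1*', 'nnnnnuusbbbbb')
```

['n', 'u', 's', 'b']

`\1` has to match the exact text group 1 already captured.
Scanning left to right: at [0:5] match 'nnnnn', group 1 = 'n'; at [5:7] match 'uu', group 1 = 'u'; at [7:8] match 's', group 1 = 's'; at [8:13] match 'bbbbb', group 1 = 'b'.
Because there's exactly one group, `findall` drops the full match and keeps group 1 from each hit.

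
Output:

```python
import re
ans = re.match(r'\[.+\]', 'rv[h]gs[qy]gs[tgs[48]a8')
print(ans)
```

`match` is anchored at position 0; if the pattern doesn't fit there, it returns None.
Here position 0 doesn't satisfy it, so the call returns None.

None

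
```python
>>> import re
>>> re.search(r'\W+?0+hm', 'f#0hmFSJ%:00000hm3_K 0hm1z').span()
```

(1, 5)

This matches one or more of a non-word character (lazy); then one or more of the literal '0', then the literal 'hm'.
`search` walks the string left to right and returns the first match it finds.
The match spans [1:5] → '#0hm'.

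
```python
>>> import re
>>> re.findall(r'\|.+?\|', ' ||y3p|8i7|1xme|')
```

A `+?`/`*?`/`{m,n}?` starts at its minimum and grows only as far as needed for what follows to match.
Matches: at [1:7] → '||y3p|'; at [10:16] → '|1xme|'.
No capturing groups, so `findall` returns the 2 full match strings.

['||y3p|', '|1xme|']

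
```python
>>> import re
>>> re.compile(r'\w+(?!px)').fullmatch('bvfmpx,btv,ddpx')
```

`(?!…)`/`(?<!…)` only lets a position through if the neighbouring text does NOT match; no characters are consumed.
`re.fullmatch` requires the pattern to consume the entire string.
Here there's no way to consume every character, so the call returns None.

None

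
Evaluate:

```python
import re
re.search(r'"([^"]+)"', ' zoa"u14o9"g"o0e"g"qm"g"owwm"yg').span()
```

(4, 11)

The match spans [4:11] → '"u14o9"'.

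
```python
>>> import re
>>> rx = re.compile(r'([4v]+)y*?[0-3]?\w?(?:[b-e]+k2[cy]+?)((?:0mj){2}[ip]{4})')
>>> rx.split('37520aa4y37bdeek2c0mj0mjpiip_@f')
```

['37520aa', '4', '0mj0mjpiip', '_@f']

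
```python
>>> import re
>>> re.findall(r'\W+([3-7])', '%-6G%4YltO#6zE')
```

['6', '4', '6']

This matches one or more of a non-word character; then a character in [3-7] (captured).
Walking the string: at [0:3] match '%-6', group 1 = '6'; at [4:6] match '%4', group 1 = '4'; at [10:12] match '#6', group 1 = '6'.
One capturing group, so `findall` returns just the captured substring from each match — 3 in all.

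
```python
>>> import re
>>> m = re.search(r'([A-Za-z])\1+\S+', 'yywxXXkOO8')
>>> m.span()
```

After group 1 captures some text, `\1` only succeeds where that same text appears again.
The match spans [0:10] → 'yywxXXkOO8'.

(0, 10)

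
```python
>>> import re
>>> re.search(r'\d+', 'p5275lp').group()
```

'5275'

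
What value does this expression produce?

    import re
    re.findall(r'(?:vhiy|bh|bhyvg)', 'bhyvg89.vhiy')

['bh', 'vhiy']

`|` is ordered: at each position the engine commits to the first alternative that works.
Matches: at [0:2] → 'bh'; at [8:12] → 'vhiy'.
With no groups in the pattern, `findall` gives back each whole match — 2 here.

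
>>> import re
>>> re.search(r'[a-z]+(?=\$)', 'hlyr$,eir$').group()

The lookaround is zero-width — it requires the adjacent text to match without consuming it, so the asserted text isn't part of the match.
`re.search` tries every starting position until one works.
The match spans [0:4] → 'hlyr'.

'hlyr'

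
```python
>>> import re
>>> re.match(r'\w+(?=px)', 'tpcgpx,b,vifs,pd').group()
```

'tpcg'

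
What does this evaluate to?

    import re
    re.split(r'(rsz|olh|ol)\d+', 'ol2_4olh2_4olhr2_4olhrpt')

Matches to split on: at [0:3] → 'ol2'; at [5:9] → 'olh2'.
With a capturing group present, the delimiter's captured portion is kept in the result list.

['', 'ol', '_4', 'olh', '_4olhr2_4olhrpt']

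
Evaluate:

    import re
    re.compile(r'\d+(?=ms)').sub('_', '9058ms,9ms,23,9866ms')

The positive lookaround only admits positions where the adjacent text matches; those characters stay outside the span.
Matches: at [0:4] → '9058'; at [7:8] → '9'; at [14:18] → '9866'.
Each match is replaced by '_'.

'_ms,_ms,23,_ms'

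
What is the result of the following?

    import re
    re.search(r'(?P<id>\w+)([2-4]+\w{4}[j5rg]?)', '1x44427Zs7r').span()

(0, 11)

The pattern matches one or more of a word character (captured as 'id'); then one or more of a character in [2-4], then exactly 4 of a word character, then optionally one of [j5rg] (captured).
The match spans [0:11] → '1x44427Zs7r'.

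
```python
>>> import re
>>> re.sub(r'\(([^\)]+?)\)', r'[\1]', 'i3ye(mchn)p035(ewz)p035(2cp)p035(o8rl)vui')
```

'i3ye[mchn]p035[ewz]p035[2cp]p035[o8rl]vui'

Matches: at [4:10] → '(mchn)'; at [14:19] → '(ewz)'; at [23:28] → '(2cp)'; at [32:38] → '(o8rl)'.
The replacement refers to a captured group, so each match is rewritten using its own captured text.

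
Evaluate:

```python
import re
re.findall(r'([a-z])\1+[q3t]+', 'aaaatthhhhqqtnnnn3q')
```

['a', 'h', 'n']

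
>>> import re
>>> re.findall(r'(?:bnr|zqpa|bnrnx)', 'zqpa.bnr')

`findall` yields the raw match text (2 of them) because the pattern has no groups.

['zqpa', 'bnr']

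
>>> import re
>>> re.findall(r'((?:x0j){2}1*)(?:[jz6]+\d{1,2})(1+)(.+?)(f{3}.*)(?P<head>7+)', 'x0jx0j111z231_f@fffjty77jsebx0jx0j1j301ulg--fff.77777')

[('x0jx0j111', '1', '_f@', 'fffjty77jsebx0jx0j1j301ulg--fff.7777', '7')]

5 groups means the one result is a tuple of 5 captured strings — 1 here.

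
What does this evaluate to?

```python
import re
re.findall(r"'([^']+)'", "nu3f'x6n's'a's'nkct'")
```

Matches: at [4:9] match "'x6n'", group 1 = 'x6n'; at [10:13] match "'a'", group 1 = 'a'; at [14:20] match "'nkct'", group 1 = 'nkct'.
Because there's exactly one group, `findall` drops the full match and keeps group 1 from each hit.

['x6n', 'a', 'nkct']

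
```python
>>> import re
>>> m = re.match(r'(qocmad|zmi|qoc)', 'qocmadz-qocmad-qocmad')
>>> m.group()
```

Branches in `(...|...)` are attempted left-to-right; the first branch that allows the whole pattern to succeed is taken.
`match` is anchored at position 0; if the pattern doesn't fit there, it returns None.
The match spans [0:6] → 'qocmad'.
Captured: group 1 = 'qocmad'.

'qocmad'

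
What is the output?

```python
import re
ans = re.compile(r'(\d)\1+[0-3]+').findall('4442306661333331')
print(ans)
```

The backreference `\1` re-matches whatever the first group consumed, character for character.
Scanning left to right: at [0:6] match '444230', group 1 = '4'; at [6:16] match '6661333331', group 1 = '6'.
Because there's exactly one group, `findall` drops the full match and keeps group 1 from each hit.

['4', '6']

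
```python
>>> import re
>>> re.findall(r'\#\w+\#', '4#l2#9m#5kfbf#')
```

['#l2#', '#5kfbf#']

Scanning left to right: at [1:5] → '#l2#'; at [7:14] → '#5kfbf#'.
No capturing groups, so `findall` returns the 2 full match strings.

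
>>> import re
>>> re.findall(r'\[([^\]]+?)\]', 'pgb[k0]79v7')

`findall` collects group 1 from the one match (1 total).

['k0']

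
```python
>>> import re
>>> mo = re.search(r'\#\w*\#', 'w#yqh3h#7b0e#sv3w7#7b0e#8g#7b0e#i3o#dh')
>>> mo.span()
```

`re.search` scans for the first position where the pattern succeeds.
The match spans [1:8] → '#yqh3h#'.

(1, 8)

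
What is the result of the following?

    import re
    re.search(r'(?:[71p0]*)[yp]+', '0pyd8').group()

'0py'

Pattern: zero or more of one of [71p0] (non-capturing group); then one or more of one of [yp].
`re.search` scans for the first position where the pattern succeeds.
The match spans [0:3] → '0py'.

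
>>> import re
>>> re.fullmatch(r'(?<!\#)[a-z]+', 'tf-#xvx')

`re.fullmatch` requires the pattern to consume the entire string.
Here the string isn't matched end-to-end, so the call returns None.

None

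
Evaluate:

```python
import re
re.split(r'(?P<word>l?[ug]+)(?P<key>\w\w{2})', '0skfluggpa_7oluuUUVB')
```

['0skf', 'lugg', 'pa_', '7o', 'luu', 'UUV', 'B']

The pattern matches optionally a literal 'l', then one or more of one of [ug] (captured as 'word'); then a word character, then exactly 2 of a word character (captured as 'key').
Matches to split on: at [4:11] → 'luggpa_'; at [13:19] → 'luuUUV'.
The group in the pattern means `split` returns the separators' captures alongside the pieces.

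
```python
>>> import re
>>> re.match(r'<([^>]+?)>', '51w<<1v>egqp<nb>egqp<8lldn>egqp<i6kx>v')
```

None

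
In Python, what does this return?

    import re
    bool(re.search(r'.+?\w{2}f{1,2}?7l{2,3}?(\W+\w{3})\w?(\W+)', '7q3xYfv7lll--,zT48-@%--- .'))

False

The pattern matches one or more of any character (lazy); then exactly 2 of a word character, then 1 to 2 of a literal 'f' (lazy), then a literal '7'; then 2 to 3 of a literal 'l' (lazy); then one or more of a non-word character, then exactly 3 of a word character (captured); then optionally a word character; then one or more of a non-word character (captured).
`re.search` scans for the first position where the pattern succeeds.
Here the pattern never matches, so the call returns None, and `bool(None)` is False.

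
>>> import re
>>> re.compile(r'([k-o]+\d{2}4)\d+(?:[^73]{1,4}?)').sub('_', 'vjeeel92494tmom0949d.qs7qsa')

The `?` after the quantifier makes it lazy — it takes as little as possible before letting the rest of the pattern try.
Every occurrence is swapped for '_'.

'vjeee__.qs7qsa'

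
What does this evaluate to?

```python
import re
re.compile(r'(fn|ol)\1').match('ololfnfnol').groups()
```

('ol',)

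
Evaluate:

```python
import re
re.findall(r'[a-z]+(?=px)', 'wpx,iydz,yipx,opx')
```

['w', 'yi', 'o']

Lookahead/lookbehind check context without consuming it, so the matched span excludes the asserted characters.
No capturing groups, so `findall` returns the 3 full match strings.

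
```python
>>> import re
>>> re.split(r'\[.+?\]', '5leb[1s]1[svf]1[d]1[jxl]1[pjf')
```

With the lazy modifier that quantifier settles for the fewest repetitions that let the rest of the pattern succeed (the atoms after it are unaffected and can still be greedy).
Matches to split on: at [4:8] → '[1s]'; at [9:14] → '[svf]'; at [15:18] → '[d]'; at [19:24] → '[jxl]'.
The string is cut at each match, leaving 5 pieces.

['5leb', '1', '1', '1', '1[pjf']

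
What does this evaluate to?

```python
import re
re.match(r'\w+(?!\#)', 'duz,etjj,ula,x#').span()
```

(0, 3)

A negative assertion filters positions out without eating any characters.
`re.match` only tries the pattern at the start of the string.
The match spans [0:3] → 'duz'.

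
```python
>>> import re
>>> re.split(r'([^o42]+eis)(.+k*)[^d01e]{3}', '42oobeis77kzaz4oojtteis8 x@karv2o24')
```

['42oo', 'beis', '77kzaz4oojtteis8 x@karv2', '']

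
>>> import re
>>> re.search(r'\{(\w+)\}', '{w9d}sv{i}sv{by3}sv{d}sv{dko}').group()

`re.search` tries every starting position until one works.
The match spans [0:5] → '{w9d}'.
Captured: group 1 = 'w9d'.

'{w9d}'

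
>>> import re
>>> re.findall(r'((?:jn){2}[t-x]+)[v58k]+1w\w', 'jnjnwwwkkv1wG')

The pattern matches the literal 'jn' repeated 2 times, then one or more of a character in [t-x] (captured); then one or more of one of [v58k], then the literal '1w'; then a word character.
Walking the string: at [0:13] match 'jnjnwwwkkv1wG', group 1 = 'jnjnwww'.
With a single group, `findall` returns only what that group captured — 1 item.

['jnjnwww']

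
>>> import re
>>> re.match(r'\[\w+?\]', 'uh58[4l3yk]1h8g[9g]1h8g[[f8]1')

None

`match` is anchored at position 0; if the pattern doesn't fit there, it returns None.
Here the pattern fails at index 0, so the call returns None.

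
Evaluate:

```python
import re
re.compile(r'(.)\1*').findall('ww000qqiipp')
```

After group 1 captures some text, `\1` only succeeds where that same text appears again.
One capturing group, so `findall` returns just the captured substring from each match — 5 in all.

['w', '0', 'q', 'i', 'p']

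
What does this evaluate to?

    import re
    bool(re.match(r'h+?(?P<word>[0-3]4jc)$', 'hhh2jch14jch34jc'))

False

`re.match` only tries the pattern at the start of the string.
Here the pattern fails at index 0, so the call returns None, and `bool(None)` is False.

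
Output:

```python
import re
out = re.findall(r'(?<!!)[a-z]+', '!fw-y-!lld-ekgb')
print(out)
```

The negative lookaround is zero-width — it rules out positions where the adjacent text would match, without consuming anything.
Walking the string: at [2:3] → 'w'; at [4:5] → 'y'; at [8:10] → 'ld'; at [11:15] → 'ekgb'.
Since nothing is captured, `findall` lists the 4 matched substrings directly.

['w', 'y', 'ld', 'ekgb']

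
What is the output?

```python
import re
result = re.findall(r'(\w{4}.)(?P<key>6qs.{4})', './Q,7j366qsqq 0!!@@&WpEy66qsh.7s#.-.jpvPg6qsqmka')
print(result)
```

The pattern matches exactly 4 of a word character, then any character (captured); then the literal '6qs', then exactly 4 of any character (captured as 'key').
With 2 capturing groups, `findall` returns a 2-tuple per match.

[('WpEy6', '6qsh.7s'), ('jpvPg', '6qsqmka')]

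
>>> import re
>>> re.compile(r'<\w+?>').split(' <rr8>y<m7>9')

[' ', 'y', '9']

The string is cut at each match, leaving 3 pieces.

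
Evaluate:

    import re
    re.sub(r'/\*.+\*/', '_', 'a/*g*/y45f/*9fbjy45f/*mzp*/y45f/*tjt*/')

'a_'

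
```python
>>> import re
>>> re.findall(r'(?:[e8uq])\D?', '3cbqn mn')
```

This matches one of [e8uq] (non-capturing group); then optionally a non-digit.
Walking the string: at [3:5] → 'qn'.
Since nothing is captured, `findall` lists the 1 matched substring directly.

['qn']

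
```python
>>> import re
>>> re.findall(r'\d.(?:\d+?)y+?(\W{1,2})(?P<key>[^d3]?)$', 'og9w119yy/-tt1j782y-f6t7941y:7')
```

[(':', '7')]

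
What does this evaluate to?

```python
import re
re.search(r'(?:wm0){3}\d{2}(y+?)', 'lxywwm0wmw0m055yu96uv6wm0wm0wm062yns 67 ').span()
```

(22, 34)

The pattern matches the literal 'wm0' repeated 3 times, then exactly 2 of a digit; then one or more of a literal 'y' (lazy) (captured).
`search` walks the string left to right and returns the first match it finds.
The match spans [22:34] → 'wm0wm0wm062y'.
Captured: group 1 = 'y'.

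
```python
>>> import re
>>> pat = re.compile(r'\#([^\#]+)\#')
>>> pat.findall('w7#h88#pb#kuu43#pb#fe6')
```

['h88', 'kuu43']

Scanning left to right: at [2:7] match '#h88#', group 1 = 'h88'; at [9:16] match '#kuu43#', group 1 = 'kuu43'.
One capturing group, so `findall` returns just the captured substring from each match — 2 in all.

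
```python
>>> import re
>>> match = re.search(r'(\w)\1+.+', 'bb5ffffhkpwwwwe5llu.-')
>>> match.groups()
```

('b',)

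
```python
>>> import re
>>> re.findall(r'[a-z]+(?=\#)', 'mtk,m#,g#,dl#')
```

Because the assertion is zero-width, the text it checks is not consumed and won't appear in the result.
Walking the string: at [4:5] → 'm'; at [7:8] → 'g'; at [10:12] → 'dl'.
No capturing groups, so `findall` returns the 3 full match strings.

['m', 'g', 'dl']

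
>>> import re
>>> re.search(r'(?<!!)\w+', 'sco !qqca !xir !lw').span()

Because the assertion is negative and zero-width, positions next to the forbidden text are skipped.
Unlike `match`, `search` isn't anchored — it looks for the pattern anywhere in the string.
The match spans [0:3] → 'sco'.

(0, 3)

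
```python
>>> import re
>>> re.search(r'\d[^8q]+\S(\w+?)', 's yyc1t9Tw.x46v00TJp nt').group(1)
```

The match spans [5:23] → '1t9Tw.x46v00TJp nt'.
Captured: group 1 = 't'.

't'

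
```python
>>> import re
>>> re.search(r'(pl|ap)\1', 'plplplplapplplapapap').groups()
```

('pl',)

The backreference `\1` re-matches whatever the first group consumed, character for character.
Unlike `match`, `search` isn't anchored — it looks for the pattern anywhere in the string.
The match spans [0:4] → 'plpl'.
Captured: group 1 = 'pl'.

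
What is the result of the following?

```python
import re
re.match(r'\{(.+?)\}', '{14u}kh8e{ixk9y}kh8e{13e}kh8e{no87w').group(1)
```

With the lazy modifier that quantifier settles for the fewest repetitions that let the rest of the pattern succeed (the atoms after it are unaffected and can still be greedy).
`match` is anchored at position 0; if the pattern doesn't fit there, it returns None.
The match spans [0:5] → '{14u}'.
Captured: group 1 = '14u'.

'14u'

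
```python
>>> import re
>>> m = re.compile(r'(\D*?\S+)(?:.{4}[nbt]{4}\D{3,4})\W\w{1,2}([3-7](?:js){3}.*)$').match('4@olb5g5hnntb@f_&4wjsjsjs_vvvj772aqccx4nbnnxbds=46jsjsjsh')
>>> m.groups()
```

('4@olb5g5hnntb@f_&4wjsjsjs_vvvj772aq', '6jsjsjsh')

The match spans [0:57] → '4@olb5g5hnntb@f_&4wjsjsjs_vvvj772aqccx4nbnnxbds=46jsjsjsh'.
Captured: group 1 = '4@olb5g5hnntb@f_&4wjsjsjs_vvvj772aq', group 2 = '6jsjsjsh'.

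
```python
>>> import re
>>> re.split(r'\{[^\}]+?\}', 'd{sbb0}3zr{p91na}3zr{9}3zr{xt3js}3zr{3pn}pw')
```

['d', '3zr', '3zr', '3zr', '3zr', 'pw']

Matches to split on: at [1:7] → '{sbb0}'; at [10:17] → '{p91na}'; at [20:23] → '{9}'; at [26:33] → '{xt3js}'; at [36:41] → '{3pn}'.
Each match becomes a cut point; 6 segments remain.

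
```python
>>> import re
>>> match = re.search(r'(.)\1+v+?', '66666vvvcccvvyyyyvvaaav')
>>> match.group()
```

'66666v'

After group 1 captures some text, `\1` only succeeds where that same text appears again.
The match spans [0:6] → '66666v'.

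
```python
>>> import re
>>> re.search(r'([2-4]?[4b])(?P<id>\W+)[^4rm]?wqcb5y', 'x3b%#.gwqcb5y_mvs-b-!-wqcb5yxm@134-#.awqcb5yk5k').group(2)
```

The match spans [1:13] → '3b%#.gwqcb5y'.
Captured: group 1 = '3b', group 2 = '%#.'.

'%#.'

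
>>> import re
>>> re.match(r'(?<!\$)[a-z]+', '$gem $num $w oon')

With `match`, the pattern is implicitly anchored at the beginning.
Here the string doesn't start with a match, so the call returns None.

None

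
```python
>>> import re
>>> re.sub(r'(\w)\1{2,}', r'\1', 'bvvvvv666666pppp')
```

'bv6p'

After group 1 captures some text, `\1` only succeeds where that same text appears again.
`\1` in the replacement pulls in group 1's text for each match.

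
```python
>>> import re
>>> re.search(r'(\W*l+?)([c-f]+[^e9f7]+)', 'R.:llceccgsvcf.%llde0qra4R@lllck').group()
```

'.:llceccgsvc'

The pattern matches zero or more of a non-word character, then one or more of a literal 'l' (lazy) (captured); then one or more of a character in [c-f], then one or more of any character except [e9f7] (captured).
`re.search` scans for the first position where the pattern succeeds.
The match spans [1:13] → '.:llceccgsvc'.
Captured: group 1 = '.:ll', group 2 = 'ceccgsvc'.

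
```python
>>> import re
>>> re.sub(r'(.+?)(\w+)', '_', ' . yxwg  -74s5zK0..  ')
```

The pattern matches one or more of any character (lazy) (captured); then one or more of a word character (captured).
Because the quantifier is non-greedy, it stops expanding at the earliest point where the rest of the pattern can succeed.
Matches: at [0:7] → ' . yxwg'; at [7:17] → '  -74s5zK0'.
Every occurrence is swapped for '_'.

'__..  '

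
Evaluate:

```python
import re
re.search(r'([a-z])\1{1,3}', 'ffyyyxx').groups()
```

The match spans [0:2] → 'ff'.
Captured: group 1 = 'f'.

('f',)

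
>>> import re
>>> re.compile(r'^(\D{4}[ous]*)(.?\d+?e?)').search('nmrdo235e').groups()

The match spans [0:7] → 'nmrdo23'.
Captured: group 1 = 'nmrdo', group 2 = '23'.

('nmrdo', '23')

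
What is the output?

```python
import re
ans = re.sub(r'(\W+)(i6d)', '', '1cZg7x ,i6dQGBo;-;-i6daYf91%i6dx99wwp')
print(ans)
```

1cZg7xQGBoaYf91x99wwp

Every occurrence is swapped for ''.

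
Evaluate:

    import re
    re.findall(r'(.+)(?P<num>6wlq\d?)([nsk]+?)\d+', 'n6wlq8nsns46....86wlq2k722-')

3 groups means the one result is a tuple of 3 captured strings — 1 here.

[('n6wlq8nsns46....8', '6wlq2', 'k')]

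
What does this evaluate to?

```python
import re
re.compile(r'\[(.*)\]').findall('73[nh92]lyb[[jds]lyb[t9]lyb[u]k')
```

['nh92]lyb[[jds]lyb[t9]lyb[u']

Because there's exactly one group, `findall` drops the full match and keeps group 1 from the one hit.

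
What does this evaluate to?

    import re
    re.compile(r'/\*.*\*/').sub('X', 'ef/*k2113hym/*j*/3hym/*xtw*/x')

Every occurrence is swapped for 'X'.

'efXx'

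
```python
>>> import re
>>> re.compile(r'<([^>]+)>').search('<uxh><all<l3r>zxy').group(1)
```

The match spans [0:5] → '<uxh>'.
Captured: group 1 = 'uxh'.

'uxh'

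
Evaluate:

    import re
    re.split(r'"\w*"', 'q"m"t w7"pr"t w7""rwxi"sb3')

['q', 't w7', 't w7', 'rwxi"sb3']

Matches to split on: at [1:4] → '"m"'; at [8:12] → '"pr"'; at [16:18] → '""'.
`split` removes every match and returns the 4 fragments in between.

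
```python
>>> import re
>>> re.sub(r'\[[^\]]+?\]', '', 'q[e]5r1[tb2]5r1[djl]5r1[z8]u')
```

'q5r15r15r1u'

Matches: at [1:4] → '[e]'; at [7:12] → '[tb2]'; at [15:20] → '[djl]'; at [23:27] → '[z8]'.
Every occurrence is swapped for ''.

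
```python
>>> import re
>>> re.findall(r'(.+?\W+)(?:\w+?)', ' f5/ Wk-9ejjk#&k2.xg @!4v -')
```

Because there's exactly one group, `findall` drops the full match and keeps group 1 from each hit.

[' f5/ ', 'k-', 'ejjk#&', '2.', 'g @!']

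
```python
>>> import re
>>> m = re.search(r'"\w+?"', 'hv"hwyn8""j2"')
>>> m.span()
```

(2, 9)

The match spans [2:9] → '"hwyn8"'.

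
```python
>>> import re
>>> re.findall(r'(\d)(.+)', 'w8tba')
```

[('8', 'tba')]

2 groups means the one result is a tuple of 2 captured strings — 1 here.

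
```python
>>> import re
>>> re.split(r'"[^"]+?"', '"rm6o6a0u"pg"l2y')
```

['', 'pg"l2y']

Matches to split on: at [0:10] → '"rm6o6a0u"'.
Splitting on the pattern gives 2 pieces.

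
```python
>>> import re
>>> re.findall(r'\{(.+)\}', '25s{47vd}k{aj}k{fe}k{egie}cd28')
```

['47vd}k{aj}k{fe}k{egie']

Scanning left to right: at [3:26] match '{47vd}k{aj}k{fe}k{egie}', group 1 = '47vd}k{aj}k{fe}k{egie'.
Because there's exactly one group, `findall` drops the full match and keeps group 1 from the one hit.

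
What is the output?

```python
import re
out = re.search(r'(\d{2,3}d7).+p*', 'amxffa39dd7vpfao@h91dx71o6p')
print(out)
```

None

The pattern matches 2 to 3 of a digit, then the literal 'd7' (captured); then one or more of any character, then zero or more of a literal 'p'.
Here the pattern never matches, so the call returns None.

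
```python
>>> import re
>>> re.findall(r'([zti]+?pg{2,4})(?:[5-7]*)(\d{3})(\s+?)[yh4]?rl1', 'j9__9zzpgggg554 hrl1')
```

[('zzpgggg', '554', ' ')]

With 3 capturing groups, `findall` returns a 3-tuple per match.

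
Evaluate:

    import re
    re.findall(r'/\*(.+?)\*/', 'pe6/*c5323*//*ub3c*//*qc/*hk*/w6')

The `?` after the quantifier makes it lazy — it takes as little as possible before letting the rest of the pattern try.
Walking the string: at [3:12] match '/*c5323*/', group 1 = 'c5323'; at [12:20] match '/*ub3c*/', group 1 = 'ub3c'; at [20:30] match '/*qc/*hk*/', group 1 = 'qc/*hk'.
One capturing group, so `findall` returns just the captured substring from each match — 3 in all.

['c5323', 'ub3c', 'qc/*hk']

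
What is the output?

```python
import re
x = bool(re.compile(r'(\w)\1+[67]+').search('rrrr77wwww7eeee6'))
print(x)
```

True

The backreference `\1` re-matches whatever the first group consumed, character for character.
`re.search` scans for the first position where the pattern succeeds.
The match spans [0:6] → 'rrrr77'.
Captured: group 1 = 'r'.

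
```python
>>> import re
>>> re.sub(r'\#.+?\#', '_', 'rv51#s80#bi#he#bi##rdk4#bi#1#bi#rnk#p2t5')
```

'rv51_bi_bi_bi_bi_p2t5'

Matches: at [4:9] → '#s80#'; at [11:15] → '#he#'; at [17:24] → '##rdk4#'; at [26:29] → '#1#'; at [31:36] → '#rnk#'.
Each match is replaced by '_'.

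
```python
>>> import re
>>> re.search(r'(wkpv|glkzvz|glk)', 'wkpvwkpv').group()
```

'wkpv'

The match spans [0:4] → 'wkpv'.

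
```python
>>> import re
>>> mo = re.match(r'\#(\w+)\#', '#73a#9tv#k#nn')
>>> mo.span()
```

(0, 5)

`match` is anchored at position 0; if the pattern doesn't fit there, it returns None.
The match spans [0:5] → '#73a#'.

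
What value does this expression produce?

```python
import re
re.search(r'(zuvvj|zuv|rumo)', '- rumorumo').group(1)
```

'rumo'

`search` walks the string left to right and returns the first match it finds.
The match spans [2:6] → 'rumo'.
Captured: group 1 = 'rumo'.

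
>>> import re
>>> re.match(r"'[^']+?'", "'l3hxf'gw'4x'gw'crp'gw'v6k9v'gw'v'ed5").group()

"'l3hxf'"

`re.match` won't scan ahead — the pattern has to work from the very first character.
The match spans [0:7] → "'l3hxf'".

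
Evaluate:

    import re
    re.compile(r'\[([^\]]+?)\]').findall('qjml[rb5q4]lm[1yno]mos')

['rb5q4', '1yno']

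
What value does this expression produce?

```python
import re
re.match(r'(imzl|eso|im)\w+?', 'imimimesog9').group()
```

`re.match` won't scan ahead — the pattern has to work from the very first character.
The match spans [0:3] → 'imi'.
Captured: group 1 = 'im'.

'imi'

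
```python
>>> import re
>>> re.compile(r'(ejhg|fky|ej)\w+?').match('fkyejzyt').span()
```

`match` is anchored at position 0; if the pattern doesn't fit there, it returns None.
The match spans [0:4] → 'fkye'.

(0, 4)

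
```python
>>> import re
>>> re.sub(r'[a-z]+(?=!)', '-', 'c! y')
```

Because the assertion is zero-width, the text it checks is not consumed and won't appear in the result.
Matches: at [0:1] → 'c'.
Every occurrence is swapped for '-'.

'-! y'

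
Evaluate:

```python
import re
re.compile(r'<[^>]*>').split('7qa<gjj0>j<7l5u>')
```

Matches to split on: at [3:9] → '<gjj0>'; at [10:16] → '<7l5u>'.
`split` removes every match and returns the 3 fragments in between.

['7qa', 'j', '']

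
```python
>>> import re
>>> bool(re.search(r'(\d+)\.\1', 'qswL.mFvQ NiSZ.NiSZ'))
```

`\1` is not a pattern — it's the concrete string captured by group 1, re-applied verbatim.
`re.search` scans for the first position where the pattern succeeds.
Here nothing in the string fits, so the call returns None, and `bool(None)` is False.

False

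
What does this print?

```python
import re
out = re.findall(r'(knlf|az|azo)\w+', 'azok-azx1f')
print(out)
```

['az', 'az']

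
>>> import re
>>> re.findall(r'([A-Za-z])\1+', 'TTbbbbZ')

['T', 'b']

`\1` is not a pattern — it's the concrete string captured by group 1, re-applied verbatim.
One capturing group, so `findall` returns just the captured substring from each match — 2 in all.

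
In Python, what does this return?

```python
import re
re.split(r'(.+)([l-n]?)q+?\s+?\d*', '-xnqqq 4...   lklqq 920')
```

['', '-xnqqq 4...   lklq', '', '']

With a capturing group present, the delimiter's captured portion is kept in the result list.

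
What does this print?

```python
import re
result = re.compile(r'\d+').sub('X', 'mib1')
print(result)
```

mibX

Pattern: one or more of a digit.
Matches: at [3:4] → '1'.
Each match is replaced by 'X'.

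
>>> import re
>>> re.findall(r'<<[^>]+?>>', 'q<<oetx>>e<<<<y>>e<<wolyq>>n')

['<<oetx>>', '<<<<y>>', '<<wolyq>>']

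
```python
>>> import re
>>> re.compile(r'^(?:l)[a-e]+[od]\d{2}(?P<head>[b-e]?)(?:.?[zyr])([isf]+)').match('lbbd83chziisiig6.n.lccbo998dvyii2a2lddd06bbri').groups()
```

The match spans [0:14] → 'lbbd83chziisii'.
Captured: group 1 = 'c', group 2 = 'iisii'.

('c', 'iisii')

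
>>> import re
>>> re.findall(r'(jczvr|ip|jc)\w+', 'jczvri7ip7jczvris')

['jczvr']

Alternation isn't longest-match — the leftmost alternative that fits at this position is chosen.
Walking the string: at [0:17] match 'jczvri7ip7jczvris', group 1 = 'jczvr'.
One capturing group, so `findall` returns just the captured substring from the one match — 1 in all.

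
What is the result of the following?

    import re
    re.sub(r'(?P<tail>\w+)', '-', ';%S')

';%-'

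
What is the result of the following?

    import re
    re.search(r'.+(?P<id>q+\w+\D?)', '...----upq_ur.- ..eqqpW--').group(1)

The pattern matches one or more of any character; then one or more of a literal 'q', then one or more of a word character, then optionally a non-digit (captured as 'id').
Unlike `match`, `search` isn't anchored — it looks for the pattern anywhere in the string.
The match spans [0:24] → '...----upq_ur.- ..eqqpW-'.
Captured: group 1 = 'qpW-'.

'qpW-'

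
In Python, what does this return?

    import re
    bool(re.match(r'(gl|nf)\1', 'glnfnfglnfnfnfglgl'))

False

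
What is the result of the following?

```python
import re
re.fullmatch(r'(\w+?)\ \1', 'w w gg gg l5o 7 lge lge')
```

The backreference `\1` re-matches whatever the first group consumed, character for character.
For `fullmatch`, every character of the input must be accounted for by the pattern.
Here the pattern can't cover the whole string, so the call returns None.

None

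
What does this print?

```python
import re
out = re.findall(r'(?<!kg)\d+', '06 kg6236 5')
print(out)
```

`(?!…)`/`(?<!…)` only lets a position through if the neighbouring text does NOT match; no characters are consumed.
Since nothing is captured, `findall` lists the 3 matched substrings directly.

['06', '236', '5']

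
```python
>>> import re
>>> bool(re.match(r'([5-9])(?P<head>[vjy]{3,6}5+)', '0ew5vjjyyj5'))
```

The pattern matches a character in [5-9] (captured); then 3 to 6 of one of [vjy], then one or more of the literal '5' (captured as 'head').
`re.match` won't scan ahead — the pattern has to work from the very first character.
Here the pattern fails at index 0, so the call returns None, and `bool(None)` is False.

False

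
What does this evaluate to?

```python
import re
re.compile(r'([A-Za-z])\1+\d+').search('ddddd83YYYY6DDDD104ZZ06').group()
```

'ddddd83'

`\1` is not a pattern — it's the concrete string captured by group 1, re-applied verbatim.
`search` walks the string left to right and returns the first match it finds.
The match spans [0:7] → 'ddddd83'.
Captured: group 1 = 'd'.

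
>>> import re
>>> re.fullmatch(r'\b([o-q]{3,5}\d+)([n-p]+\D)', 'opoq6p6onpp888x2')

None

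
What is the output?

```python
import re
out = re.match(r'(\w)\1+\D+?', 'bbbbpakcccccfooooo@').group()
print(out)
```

A backreference is literal: `\1` must see the identical characters the first group matched.
`match` is anchored at position 0; if the pattern doesn't fit there, it returns None.
The match spans [0:5] → 'bbbbp'.
Captured: group 1 = 'b'.

bbbbp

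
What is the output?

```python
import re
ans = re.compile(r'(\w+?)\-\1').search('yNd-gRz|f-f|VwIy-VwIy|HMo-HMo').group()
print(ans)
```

f-f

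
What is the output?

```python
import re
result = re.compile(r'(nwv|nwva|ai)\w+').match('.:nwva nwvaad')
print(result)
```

`match` is anchored at position 0; if the pattern doesn't fit there, it returns None.
Here position 0 doesn't satisfy it, so the call returns None.

None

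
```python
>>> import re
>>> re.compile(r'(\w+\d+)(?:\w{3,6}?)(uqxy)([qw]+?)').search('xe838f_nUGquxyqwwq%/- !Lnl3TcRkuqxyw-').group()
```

Pattern: one or more of a word character, then one or more of a digit (captured); then 3 to 6 of a word character (lazy) (non-capturing group); then the literal 'uqx', then a literal 'y' (captured); then one or more of one of [qw] (lazy) (captured).
`re.search` scans for the first position where the pattern succeeds.
The match spans [23:36] → 'Lnl3TcRkuqxyw'.
Captured: group 1 = 'Lnl3', group 2 = 'uqxy', group 3 = 'w'.

'Lnl3TcRkuqxyw'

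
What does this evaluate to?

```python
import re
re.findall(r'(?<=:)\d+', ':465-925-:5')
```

['465', '5']

The `(?=…)`/`(?<=…)` assertion just peeks at neighbouring text; it doesn't advance the match position.
With no groups in the pattern, `findall` gives back each whole match — 2 here.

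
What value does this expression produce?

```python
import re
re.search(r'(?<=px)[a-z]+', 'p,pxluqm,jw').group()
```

The positive lookaround only admits positions where the adjacent text matches; those characters stay outside the span.
The match spans [4:8] → 'luqm'.

'luqm'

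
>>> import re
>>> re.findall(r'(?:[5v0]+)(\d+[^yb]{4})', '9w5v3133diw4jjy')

This matches one or more of one of [5v0] (non-capturing group); then one or more of a digit, then exactly 4 of any character except [yb] (captured).
Scanning left to right: at [2:12] match '5v3133diw4', group 1 = '3133diw4'.
One capturing group, so `findall` returns just the captured substring from the one match — 1 in all.

['3133diw4']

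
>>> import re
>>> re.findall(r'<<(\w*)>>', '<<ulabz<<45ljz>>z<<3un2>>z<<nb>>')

['45ljz', '3un2', 'nb']

Matches: at [7:16] match '<<45ljz>>', group 1 = '45ljz'; at [17:25] match '<<3un2>>', group 1 = '3un2'; at [26:32] match '<<nb>>', group 1 = 'nb'.
`findall` collects group 1 from each match (3 total).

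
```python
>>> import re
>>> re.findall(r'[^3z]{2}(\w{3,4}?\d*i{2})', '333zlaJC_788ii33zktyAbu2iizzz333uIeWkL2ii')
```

['JC_788ii', 'yAbu2ii', 'eWkL2ii']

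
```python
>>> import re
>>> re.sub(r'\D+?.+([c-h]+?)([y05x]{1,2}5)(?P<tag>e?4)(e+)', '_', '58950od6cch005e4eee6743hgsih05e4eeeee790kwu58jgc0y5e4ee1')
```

'58950_1'

The pattern matches one or more of a non-digit (lazy), then one or more of any character; then one or more of a character in [c-h] (lazy) (captured); then 1 to 2 of one of [y05x], then a literal '5' (captured); then optionally a literal 'e', then a literal '4' (captured as 'tag'); then one or more of a literal 'e' (captured).
Matches: at [5:55] → 'od6cch005e4eee6743hgsih05e4eeeee790kwu58jgc0y5e4ee'.
`sub` substitutes '_' at each match site.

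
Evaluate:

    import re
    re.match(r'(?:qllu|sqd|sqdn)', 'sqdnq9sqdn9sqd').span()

(0, 3)

`|` is ordered: at each position the engine commits to the first alternative that works.
With `match`, the pattern is implicitly anchored at the beginning.
The match spans [0:3] → 'sqd'.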